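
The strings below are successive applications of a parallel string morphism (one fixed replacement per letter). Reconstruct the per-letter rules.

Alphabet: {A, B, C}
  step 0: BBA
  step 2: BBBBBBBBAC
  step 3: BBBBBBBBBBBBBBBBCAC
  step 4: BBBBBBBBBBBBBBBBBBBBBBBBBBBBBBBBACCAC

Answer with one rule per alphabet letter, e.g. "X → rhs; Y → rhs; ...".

  step 3 ⇒ step 4: BBBBBBBBBBBBBBBBCAC ⇒ BB·BB·BB·BB·BB·BB·BB·BB·BB·BB·BB·BB·BB·BB·BB·BB·AC·C·AC
    A ↦ C
    B ↦ BB
    C ↦ AC

A->C, B->BB, C->AC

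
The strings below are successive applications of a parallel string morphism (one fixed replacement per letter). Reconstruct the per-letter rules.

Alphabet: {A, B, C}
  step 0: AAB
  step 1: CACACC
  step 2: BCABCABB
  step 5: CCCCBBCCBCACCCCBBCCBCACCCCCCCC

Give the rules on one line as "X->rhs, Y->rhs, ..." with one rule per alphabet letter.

A->CA, B->CC, C->B

  step 1 ⇒ step 2: CACACC ⇒ B·CA·B·CA·B·B
    A ↦ CA
    C ↦ B
  step 0 ⇒ step 1: AAB ⇒ CA·CA·CC
    B ↦ CC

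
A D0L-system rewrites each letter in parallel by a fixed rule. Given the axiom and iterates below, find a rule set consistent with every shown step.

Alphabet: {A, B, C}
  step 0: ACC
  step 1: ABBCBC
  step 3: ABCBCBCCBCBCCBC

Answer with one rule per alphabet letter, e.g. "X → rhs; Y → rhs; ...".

A->AB, B->C, C->BC

  step 0 ⇒ step 1: ACC ⇒ AB·BC·BC
    A ↦ AB
    C ↦ BC
    B ↦ C  (constrained at step 1)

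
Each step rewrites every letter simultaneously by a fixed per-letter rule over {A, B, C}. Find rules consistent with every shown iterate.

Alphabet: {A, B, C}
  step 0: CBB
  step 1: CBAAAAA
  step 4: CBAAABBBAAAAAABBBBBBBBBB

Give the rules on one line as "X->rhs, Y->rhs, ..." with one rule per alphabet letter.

A->B, B->AA, C->CBA

  step 0 ⇒ step 1: CBB ⇒ CBA·AA·AA
    B ↦ AA
    C ↦ CBA
    A ↦ B  (constrained at step 1)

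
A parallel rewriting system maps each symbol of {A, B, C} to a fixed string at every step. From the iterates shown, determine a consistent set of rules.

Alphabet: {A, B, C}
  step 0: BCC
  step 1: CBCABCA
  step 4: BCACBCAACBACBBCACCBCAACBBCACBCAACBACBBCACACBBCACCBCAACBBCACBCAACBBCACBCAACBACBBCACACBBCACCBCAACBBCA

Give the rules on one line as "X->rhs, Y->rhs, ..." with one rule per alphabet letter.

A->ACB, B->C, C->BCA

  step 0 ⇒ step 1: BCC ⇒ C·BCA·BCA
    B ↦ C
    C ↦ BCA
    A ↦ ACB  (constrained at step 1)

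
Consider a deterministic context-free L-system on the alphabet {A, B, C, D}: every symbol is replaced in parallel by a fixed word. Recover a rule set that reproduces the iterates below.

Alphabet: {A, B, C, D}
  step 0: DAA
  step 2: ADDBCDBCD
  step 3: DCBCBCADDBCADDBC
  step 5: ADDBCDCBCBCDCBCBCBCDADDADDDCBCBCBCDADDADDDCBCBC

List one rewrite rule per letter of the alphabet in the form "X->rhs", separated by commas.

A->DC, B->AD, C->D, D->BC

  step 2 ⇒ step 3: ADDBCDBCD ⇒ DC·BC·BC·AD·D·BC·AD·D·BC
    A ↦ DC
    B ↦ AD
    C ↦ D
    D ↦ BC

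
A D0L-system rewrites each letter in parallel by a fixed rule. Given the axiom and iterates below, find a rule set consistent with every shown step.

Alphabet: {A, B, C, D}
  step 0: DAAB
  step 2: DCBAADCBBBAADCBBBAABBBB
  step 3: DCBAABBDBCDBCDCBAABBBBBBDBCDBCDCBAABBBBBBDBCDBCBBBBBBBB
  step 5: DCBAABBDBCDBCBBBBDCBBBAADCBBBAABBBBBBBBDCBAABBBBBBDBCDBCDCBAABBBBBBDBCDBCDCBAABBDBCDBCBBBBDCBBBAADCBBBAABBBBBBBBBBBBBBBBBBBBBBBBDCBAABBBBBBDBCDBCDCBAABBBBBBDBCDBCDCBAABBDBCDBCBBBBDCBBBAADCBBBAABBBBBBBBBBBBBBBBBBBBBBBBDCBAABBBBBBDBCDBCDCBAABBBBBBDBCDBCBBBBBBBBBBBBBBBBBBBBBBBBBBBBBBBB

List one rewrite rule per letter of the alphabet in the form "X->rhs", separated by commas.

  step 2 ⇒ step 3: DCBAADCBBBAADCBBBAABBBB ⇒ DC·BAA·BB·DBC·DBC·DC·BAA·BB·BB·BB·DBC·DBC·DC·BAA·BB·BB·BB·DBC·DBC·BB·BB·BB·BB
    A ↦ DBC
    B ↦ BB
    C ↦ BAA
    D ↦ DC

A->DBC, B->BB, C->BAA, D->DC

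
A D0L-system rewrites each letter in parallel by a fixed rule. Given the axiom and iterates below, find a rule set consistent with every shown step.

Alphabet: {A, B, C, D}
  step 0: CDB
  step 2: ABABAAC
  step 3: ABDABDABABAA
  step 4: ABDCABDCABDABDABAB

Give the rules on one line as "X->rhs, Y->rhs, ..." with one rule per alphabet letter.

A->AB, B->D, C->AA, D->C

  step 3 ⇒ step 4: ABDABDABABAA ⇒ AB·D·C·AB·D·C·AB·D·AB·D·AB·AB
    A ↦ AB
    B ↦ D
    D ↦ C
  step 2 ⇒ step 3: ABABAAC ⇒ AB·D·AB·D·AB·AB·AA
    C ↦ AA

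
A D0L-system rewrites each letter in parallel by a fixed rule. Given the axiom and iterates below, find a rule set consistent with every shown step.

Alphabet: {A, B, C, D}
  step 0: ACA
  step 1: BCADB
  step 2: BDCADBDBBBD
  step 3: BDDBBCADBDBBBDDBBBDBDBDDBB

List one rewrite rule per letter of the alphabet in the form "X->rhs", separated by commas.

  step 2 ⇒ step 3: BDCADBDBBBD ⇒ BD·DBB·CAD·B·DBB·BD·DBB·BD·BD·BD·DBB
    A ↦ B
    B ↦ BD
    C ↦ CAD
    D ↦ DBB

A->B, B->BD, C->CAD, D->DBB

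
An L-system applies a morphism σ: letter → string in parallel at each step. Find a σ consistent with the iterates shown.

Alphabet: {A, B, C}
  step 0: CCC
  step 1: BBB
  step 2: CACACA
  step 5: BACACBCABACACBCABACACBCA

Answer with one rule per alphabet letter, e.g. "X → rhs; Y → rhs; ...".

  step 1 ⇒ step 2: BBB ⇒ CA·CA·CA
    B ↦ CA
    A ↦ AC  (constrained at step 2)
  step 0 ⇒ step 1: CCC ⇒ B·B·B
    C ↦ B

A->AC, B->CA, C->B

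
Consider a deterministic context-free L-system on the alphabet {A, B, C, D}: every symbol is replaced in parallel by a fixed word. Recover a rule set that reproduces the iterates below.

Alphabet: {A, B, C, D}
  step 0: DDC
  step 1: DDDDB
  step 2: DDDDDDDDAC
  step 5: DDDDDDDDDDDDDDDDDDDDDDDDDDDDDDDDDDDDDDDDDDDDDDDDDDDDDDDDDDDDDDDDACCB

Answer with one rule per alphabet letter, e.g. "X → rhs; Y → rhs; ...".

  step 1 ⇒ step 2: DDDDB ⇒ DD·DD·DD·DD·AC
    B ↦ AC
    D ↦ DD
    A ↦ C  (constrained at step 2)
  step 0 ⇒ step 1: DDC ⇒ DD·DD·B
    C ↦ B

A->C, B->AC, C->B, D->DD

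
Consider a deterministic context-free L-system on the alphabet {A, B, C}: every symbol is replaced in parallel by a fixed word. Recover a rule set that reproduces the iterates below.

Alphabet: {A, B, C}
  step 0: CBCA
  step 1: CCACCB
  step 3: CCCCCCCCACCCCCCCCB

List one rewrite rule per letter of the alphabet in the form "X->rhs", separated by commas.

  step 0 ⇒ step 1: CBCA ⇒ CC·A·CC·B
    A ↦ B
    B ↦ A
    C ↦ CC

A->B, B->A, C->CC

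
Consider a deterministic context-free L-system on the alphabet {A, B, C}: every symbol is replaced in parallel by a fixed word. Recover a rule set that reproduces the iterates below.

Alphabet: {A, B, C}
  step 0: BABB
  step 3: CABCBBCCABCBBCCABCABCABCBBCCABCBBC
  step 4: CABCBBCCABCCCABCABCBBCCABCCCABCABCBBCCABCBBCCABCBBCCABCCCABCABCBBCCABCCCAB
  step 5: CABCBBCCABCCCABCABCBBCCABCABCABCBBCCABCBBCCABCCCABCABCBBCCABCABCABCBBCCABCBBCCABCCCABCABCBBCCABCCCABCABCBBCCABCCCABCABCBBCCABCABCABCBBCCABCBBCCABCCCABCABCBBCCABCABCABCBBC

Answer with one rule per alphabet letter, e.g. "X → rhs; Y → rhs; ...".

A->CBB, B->C, C->CAB

  step 4 ⇒ step 5: CABCBBCCABCCCABCABCBBCCABCCCABCABCBBCCABCBBCCABCBBCCABCCCABCABCBBCCABCCCAB ⇒ CAB·CBB·C·CAB·C·C·CAB·CAB·CBB·C·CAB·CAB·CAB·CBB·C·CAB·CBB·C·CAB·C·C·CAB·CAB·CBB·C·CAB·CAB·CAB·CBB·C·CAB·CBB·C·CAB·C·C·CAB·CAB·CBB·C·CAB·C·C·CAB·CAB·CBB·C·CAB·C·C·CAB·CAB·CBB·C·CAB·CAB·CAB·CBB·C·CAB·CBB·C·CAB·C·C·CAB·CAB·CBB·C·CAB·CAB·CAB·CBB·C
    A ↦ CBB
    B ↦ C
    C ↦ CAB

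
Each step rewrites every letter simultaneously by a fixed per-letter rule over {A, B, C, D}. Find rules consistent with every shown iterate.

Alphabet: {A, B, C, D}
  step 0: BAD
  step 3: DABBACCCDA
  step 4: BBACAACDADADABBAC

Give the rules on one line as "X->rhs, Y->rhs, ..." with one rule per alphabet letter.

A->C, B->A, C->DA, D->BBA

  step 3 ⇒ step 4: DABBACCCDA ⇒ BBA·C·A·A·C·DA·DA·DA·BBA·C
    A ↦ C
    B ↦ A
    C ↦ DA
    D ↦ BBA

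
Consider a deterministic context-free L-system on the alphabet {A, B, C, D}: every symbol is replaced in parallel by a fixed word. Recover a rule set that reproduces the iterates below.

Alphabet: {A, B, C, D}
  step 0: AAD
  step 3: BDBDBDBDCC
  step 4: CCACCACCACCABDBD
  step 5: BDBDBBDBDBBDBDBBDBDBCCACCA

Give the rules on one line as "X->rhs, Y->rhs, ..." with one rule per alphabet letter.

A->B, B->CC, C->BD, D->A

  step 4 ⇒ step 5: CCACCACCACCABDBD ⇒ BD·BD·B·BD·BD·B·BD·BD·B·BD·BD·B·CC·A·CC·A
    A ↦ B
    B ↦ CC
    C ↦ BD
    D ↦ A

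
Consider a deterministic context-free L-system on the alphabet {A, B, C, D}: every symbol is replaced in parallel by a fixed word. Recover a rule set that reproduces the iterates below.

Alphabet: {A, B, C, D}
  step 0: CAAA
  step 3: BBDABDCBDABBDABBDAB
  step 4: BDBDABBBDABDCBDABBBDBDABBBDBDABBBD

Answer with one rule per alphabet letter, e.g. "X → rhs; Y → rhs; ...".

  step 3 ⇒ step 4: BBDABDCBDABBDABBDAB ⇒ BD·BD·AB·B·BD·AB·DC·BD·AB·B·BD·BD·AB·B·BD·BD·AB·B·BD
    A ↦ B
    B ↦ BD
    C ↦ DC
    D ↦ AB

A->B, B->BD, C->DC, D->AB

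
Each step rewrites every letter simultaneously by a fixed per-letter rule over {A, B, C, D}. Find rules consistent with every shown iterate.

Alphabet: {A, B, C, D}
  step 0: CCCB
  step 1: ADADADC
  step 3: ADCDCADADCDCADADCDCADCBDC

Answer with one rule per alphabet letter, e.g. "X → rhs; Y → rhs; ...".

  step 0 ⇒ step 1: CCCB ⇒ AD·AD·AD·C
    B ↦ C
    C ↦ AD
    A ↦ CB  (constrained at step 1)
    D ↦ DC  (constrained at step 1)

A->CB, B->C, C->AD, D->DC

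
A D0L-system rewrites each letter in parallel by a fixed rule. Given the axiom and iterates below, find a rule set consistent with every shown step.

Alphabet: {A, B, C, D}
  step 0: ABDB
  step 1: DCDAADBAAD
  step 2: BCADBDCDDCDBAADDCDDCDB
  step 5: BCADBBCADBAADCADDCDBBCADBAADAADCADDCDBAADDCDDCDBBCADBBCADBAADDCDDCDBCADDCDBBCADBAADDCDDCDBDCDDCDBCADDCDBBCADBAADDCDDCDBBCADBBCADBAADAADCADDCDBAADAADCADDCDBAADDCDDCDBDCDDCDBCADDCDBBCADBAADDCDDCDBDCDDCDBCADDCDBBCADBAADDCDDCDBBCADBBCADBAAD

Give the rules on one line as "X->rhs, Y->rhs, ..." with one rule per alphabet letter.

  step 1 ⇒ step 2: DCDAADBAAD ⇒ B·CAD·B·DCD·DCD·B·AAD·DCD·DCD·B
    A ↦ DCD
    B ↦ AAD
    C ↦ CAD
    D ↦ B

A->DCD, B->AAD, C->CAD, D->B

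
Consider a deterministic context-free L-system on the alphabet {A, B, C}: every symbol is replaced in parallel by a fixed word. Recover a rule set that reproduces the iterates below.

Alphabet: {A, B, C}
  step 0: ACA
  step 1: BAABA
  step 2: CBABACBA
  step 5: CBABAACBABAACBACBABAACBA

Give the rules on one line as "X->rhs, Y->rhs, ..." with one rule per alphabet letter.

A->BA, B->C, C->A

  step 1 ⇒ step 2: BAABA ⇒ C·BA·BA·C·BA
    A ↦ BA
    B ↦ C
  step 0 ⇒ step 1: ACA ⇒ BA·A·BA
    C ↦ A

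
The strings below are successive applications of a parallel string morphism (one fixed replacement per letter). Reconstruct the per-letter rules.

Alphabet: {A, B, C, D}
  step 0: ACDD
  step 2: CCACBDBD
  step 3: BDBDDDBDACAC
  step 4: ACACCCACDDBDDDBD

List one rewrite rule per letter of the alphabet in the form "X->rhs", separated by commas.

A->DD, B->A, C->BD, D->C

  step 3 ⇒ step 4: BDBDDDBDACAC ⇒ A·C·A·C·C·C·A·C·DD·BD·DD·BD
    A ↦ DD
    B ↦ A
    C ↦ BD
    D ↦ C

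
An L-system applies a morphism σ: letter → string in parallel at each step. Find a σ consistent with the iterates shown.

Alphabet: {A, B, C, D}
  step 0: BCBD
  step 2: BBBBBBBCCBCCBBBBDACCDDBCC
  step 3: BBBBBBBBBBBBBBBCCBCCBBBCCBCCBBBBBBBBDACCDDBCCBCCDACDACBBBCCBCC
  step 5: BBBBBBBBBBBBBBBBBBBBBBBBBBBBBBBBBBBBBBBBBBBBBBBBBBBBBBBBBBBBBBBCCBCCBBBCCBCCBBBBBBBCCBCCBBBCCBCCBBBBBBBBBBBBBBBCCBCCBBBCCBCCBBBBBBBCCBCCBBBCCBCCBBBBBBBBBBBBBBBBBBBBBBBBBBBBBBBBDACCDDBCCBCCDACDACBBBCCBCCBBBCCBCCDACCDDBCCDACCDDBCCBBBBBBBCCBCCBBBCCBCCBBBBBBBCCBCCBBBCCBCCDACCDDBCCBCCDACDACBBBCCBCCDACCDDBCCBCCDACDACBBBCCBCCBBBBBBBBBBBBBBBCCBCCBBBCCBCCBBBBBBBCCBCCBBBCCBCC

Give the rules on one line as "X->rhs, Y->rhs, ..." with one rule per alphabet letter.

  step 2 ⇒ step 3: BBBBBBBCCBCCBBBBDACCDDBCC ⇒ BB·BB·BB·BB·BB·BB·BB·BCC·BCC·BB·BCC·BCC·BB·BB·BB·BB·DAC·CDD·BCC·BCC·DAC·DAC·BB·BCC·BCC
    A ↦ CDD
    B ↦ BB
    C ↦ BCC
    D ↦ DAC

A->CDD, B->BB, C->BCC, D->DAC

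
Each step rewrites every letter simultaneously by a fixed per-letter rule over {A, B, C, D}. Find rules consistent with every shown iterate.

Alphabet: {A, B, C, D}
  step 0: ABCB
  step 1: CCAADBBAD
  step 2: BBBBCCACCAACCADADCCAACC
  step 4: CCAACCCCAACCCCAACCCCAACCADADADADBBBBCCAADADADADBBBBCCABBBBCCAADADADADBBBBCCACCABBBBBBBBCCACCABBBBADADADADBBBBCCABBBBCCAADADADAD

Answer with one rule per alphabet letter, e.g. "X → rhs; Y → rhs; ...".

  step 1 ⇒ step 2: CCAADBBAD ⇒ BB·BB·CCA·CCA·ACC·AD·AD·CCA·ACC
    A ↦ CCA
    B ↦ AD
    C ↦ BB
    D ↦ ACC

A->CCA, B->AD, C->BB, D->ACC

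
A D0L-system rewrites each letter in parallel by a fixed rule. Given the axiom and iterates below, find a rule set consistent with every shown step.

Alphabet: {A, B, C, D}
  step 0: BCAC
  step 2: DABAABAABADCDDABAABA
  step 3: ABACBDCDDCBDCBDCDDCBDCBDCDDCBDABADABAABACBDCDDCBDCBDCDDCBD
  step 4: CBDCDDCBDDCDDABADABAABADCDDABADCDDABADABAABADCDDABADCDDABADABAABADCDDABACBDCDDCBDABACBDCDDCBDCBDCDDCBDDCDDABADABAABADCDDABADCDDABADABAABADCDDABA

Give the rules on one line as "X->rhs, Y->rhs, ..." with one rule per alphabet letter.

  step 3 ⇒ step 4: ABACBDCDDCBDCBDCDDCBDCBDCDDCBDABADABAABACBDCDDCBDCBDCDDCBD ⇒ CBD·CDD·CBD·D·CDD·ABA·D·ABA·ABA·D·CDD·ABA·D·CDD·ABA·D·ABA·ABA·D·CDD·ABA·D·CDD·ABA·D·ABA·ABA·D·CDD·ABA·CBD·CDD·CBD·ABA·CBD·CDD·CBD·CBD·CDD·CBD·D·CDD·ABA·D·ABA·ABA·D·CDD·ABA·D·CDD·ABA·D·ABA·ABA·D·CDD·ABA
    A ↦ CBD
    B ↦ CDD
    C ↦ D
    D ↦ ABA

A->CBD, B->CDD, C->D, D->ABA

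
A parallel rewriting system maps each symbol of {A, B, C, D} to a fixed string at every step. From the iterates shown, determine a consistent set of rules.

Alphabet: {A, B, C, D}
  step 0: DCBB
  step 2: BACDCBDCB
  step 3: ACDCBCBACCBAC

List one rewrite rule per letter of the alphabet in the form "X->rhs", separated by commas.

  step 2 ⇒ step 3: BACDCBDCB ⇒ AC·DC·B·C·B·AC·C·B·AC
    A ↦ DC
    B ↦ AC
    C ↦ B
    D ↦ C

A->DC, B->AC, C->B, D->C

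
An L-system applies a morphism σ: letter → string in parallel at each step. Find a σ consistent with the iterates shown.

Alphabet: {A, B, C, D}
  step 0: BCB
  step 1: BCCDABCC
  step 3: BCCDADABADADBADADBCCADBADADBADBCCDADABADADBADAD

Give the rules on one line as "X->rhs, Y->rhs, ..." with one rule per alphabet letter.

A->AD, B->BCC, C->DA, D->BAD

  step 0 ⇒ step 1: BCB ⇒ BCC·DA·BCC
    B ↦ BCC
    C ↦ DA
    A ↦ AD  (constrained at step 1)
    D ↦ BAD  (constrained at step 1)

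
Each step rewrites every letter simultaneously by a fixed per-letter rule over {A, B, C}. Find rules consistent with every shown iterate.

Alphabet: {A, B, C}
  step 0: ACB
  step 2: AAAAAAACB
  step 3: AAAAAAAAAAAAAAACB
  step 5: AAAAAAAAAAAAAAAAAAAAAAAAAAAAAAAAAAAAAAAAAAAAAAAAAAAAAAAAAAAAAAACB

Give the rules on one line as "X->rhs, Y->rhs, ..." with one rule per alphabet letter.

  step 2 ⇒ step 3: AAAAAAACB ⇒ AA·AA·AA·AA·AA·AA·AA·A·CB
    A ↦ AA
    B ↦ CB
    C ↦ A

A->AA, B->CB, C->A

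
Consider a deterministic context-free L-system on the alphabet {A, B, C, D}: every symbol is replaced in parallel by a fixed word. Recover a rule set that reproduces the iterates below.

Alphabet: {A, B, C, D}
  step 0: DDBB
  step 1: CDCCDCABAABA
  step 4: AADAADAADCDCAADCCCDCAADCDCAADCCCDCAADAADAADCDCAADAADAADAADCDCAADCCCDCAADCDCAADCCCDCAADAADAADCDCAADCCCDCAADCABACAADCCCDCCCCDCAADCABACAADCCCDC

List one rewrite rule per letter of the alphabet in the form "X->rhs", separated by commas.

  step 0 ⇒ step 1: DDBB ⇒ CDC·CDC·ABA·ABA
    B ↦ ABA
    D ↦ CDC
    A ↦ C  (constrained at step 1)
    C ↦ AAD  (constrained at step 1)

A->C, B->ABA, C->AAD, D->CDC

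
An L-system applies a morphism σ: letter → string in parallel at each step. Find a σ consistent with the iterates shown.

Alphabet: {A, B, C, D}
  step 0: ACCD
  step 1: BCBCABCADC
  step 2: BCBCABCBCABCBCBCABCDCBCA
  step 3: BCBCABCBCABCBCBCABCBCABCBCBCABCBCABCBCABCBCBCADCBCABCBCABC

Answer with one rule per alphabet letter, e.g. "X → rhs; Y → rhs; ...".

A->BC, B->BC, C->BCA, D->DC

  step 2 ⇒ step 3: BCBCABCBCABCBCBCABCDCBCA ⇒ BC·BCA·BC·BCA·BC·BC·BCA·BC·BCA·BC·BC·BCA·BC·BCA·BC·BCA·BC·BC·BCA·DC·BCA·BC·BCA·BC
    A ↦ BC
    B ↦ BC
    C ↦ BCA
    D ↦ DC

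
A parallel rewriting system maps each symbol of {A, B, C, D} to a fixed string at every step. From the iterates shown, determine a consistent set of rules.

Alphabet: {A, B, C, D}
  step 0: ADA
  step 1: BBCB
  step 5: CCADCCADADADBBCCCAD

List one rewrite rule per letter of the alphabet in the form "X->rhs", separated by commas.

A->B, B->C, C->AD, D->BC

  step 0 ⇒ step 1: ADA ⇒ B·BC·B
    A ↦ B
    D ↦ BC
    B ↦ C  (constrained at step 1)
    C ↦ AD  (constrained at step 1)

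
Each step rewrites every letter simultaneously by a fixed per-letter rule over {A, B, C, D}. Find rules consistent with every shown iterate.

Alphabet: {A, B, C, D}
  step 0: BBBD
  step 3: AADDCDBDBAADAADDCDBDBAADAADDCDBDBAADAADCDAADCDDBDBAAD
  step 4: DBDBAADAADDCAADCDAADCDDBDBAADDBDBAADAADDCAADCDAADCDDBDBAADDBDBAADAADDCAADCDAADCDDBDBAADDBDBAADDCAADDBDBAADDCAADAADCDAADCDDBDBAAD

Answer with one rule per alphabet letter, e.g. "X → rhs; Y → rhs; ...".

  step 3 ⇒ step 4: AADDCDBDBAADAADDCDBDBAADAADDCDBDBAADAADCDAADCDDBDBAAD ⇒ DB·DB·AAD·AAD·DC·AAD·CD·AAD·CD·DB·DB·AAD·DB·DB·AAD·AAD·DC·AAD·CD·AAD·CD·DB·DB·AAD·DB·DB·AAD·AAD·DC·AAD·CD·AAD·CD·DB·DB·AAD·DB·DB·AAD·DC·AAD·DB·DB·AAD·DC·AAD·AAD·CD·AAD·CD·DB·DB·AAD
    A ↦ DB
    B ↦ CD
    C ↦ DC
    D ↦ AAD

A->DB, B->CD, C->DC, D->AAD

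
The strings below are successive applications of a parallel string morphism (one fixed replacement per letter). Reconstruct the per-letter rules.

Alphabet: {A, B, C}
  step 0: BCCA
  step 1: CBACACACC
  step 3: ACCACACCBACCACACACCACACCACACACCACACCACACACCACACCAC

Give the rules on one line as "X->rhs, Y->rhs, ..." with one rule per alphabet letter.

  step 0 ⇒ step 1: BCCA ⇒ CB·AC·AC·ACC
    A ↦ ACC
    B ↦ CB
    C ↦ AC

A->ACC, B->CB, C->AC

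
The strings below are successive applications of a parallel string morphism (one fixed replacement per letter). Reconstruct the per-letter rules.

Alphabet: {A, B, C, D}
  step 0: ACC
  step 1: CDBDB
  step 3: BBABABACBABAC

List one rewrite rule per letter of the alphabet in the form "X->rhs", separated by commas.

  step 0 ⇒ step 1: ACC ⇒ C·DB·DB
    A ↦ C
    C ↦ DB
    B ↦ BA  (constrained at step 1)
    D ↦ B  (constrained at step 1)

A->C, B->BA, C->DB, D->B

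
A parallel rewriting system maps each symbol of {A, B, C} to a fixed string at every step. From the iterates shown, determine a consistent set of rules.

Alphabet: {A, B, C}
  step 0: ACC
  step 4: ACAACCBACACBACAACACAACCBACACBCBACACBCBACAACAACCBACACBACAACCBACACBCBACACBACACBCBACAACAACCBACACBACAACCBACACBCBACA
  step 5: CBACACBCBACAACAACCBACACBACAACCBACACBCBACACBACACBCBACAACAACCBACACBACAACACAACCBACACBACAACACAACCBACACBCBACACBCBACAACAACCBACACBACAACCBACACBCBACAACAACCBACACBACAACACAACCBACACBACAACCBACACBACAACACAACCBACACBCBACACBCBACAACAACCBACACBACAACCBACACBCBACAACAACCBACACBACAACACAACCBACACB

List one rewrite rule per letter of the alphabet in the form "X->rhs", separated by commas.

A->CB, B->AC, C->ACA

  step 4 ⇒ step 5: ACAACCBACACBACAACACAACCBACACBCBACACBCBACAACAACCBACACBACAACCBACACBCBACACBACACBCBACAACAACCBACACBACAACCBACACBCBACA ⇒ CB·ACA·CB·CB·ACA·ACA·AC·CB·ACA·CB·ACA·AC·CB·ACA·CB·CB·ACA·CB·ACA·CB·CB·ACA·ACA·AC·CB·ACA·CB·ACA·AC·ACA·AC·CB·ACA·CB·ACA·AC·ACA·AC·CB·ACA·CB·CB·ACA·CB·CB·ACA·ACA·AC·CB·ACA·CB·ACA·AC·CB·ACA·CB·CB·ACA·ACA·AC·CB·ACA·CB·ACA·AC·ACA·AC·CB·ACA·CB·ACA·AC·CB·ACA·CB·ACA·AC·ACA·AC·CB·ACA·CB·CB·ACA·CB·CB·ACA·ACA·AC·CB·ACA·CB·ACA·AC·CB·ACA·CB·CB·ACA·ACA·AC·CB·ACA·CB·ACA·AC·ACA·AC·CB·ACA·CB
    A ↦ CB
    B ↦ AC
    C ↦ ACA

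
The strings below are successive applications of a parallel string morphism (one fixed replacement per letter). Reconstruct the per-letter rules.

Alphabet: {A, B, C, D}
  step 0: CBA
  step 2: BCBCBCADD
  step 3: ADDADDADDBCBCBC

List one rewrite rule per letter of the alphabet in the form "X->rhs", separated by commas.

  step 2 ⇒ step 3: BCBCBCADD ⇒ AD·D·AD·D·AD·D·BC·BC·BC
    A ↦ BC
    B ↦ AD
    C ↦ D
    D ↦ BC

A->BC, B->AD, C->D, D->BC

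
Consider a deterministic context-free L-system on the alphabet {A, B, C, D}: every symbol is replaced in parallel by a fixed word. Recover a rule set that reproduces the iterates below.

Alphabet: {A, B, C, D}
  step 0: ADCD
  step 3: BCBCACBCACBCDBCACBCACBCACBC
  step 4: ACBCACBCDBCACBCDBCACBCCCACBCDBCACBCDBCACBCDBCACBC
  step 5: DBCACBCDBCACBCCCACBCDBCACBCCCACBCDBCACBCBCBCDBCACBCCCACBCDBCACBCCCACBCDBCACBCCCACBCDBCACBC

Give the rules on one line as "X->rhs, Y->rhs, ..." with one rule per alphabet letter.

A->D, B->AC, C->BC, D->CC

  step 4 ⇒ step 5: ACBCACBCDBCACBCDBCACBCCCACBCDBCACBCDBCACBCDBCACBC ⇒ D·BC·AC·BC·D·BC·AC·BC·CC·AC·BC·D·BC·AC·BC·CC·AC·BC·D·BC·AC·BC·BC·BC·D·BC·AC·BC·CC·AC·BC·D·BC·AC·BC·CC·AC·BC·D·BC·AC·BC·CC·AC·BC·D·BC·AC·BC
    A ↦ D
    B ↦ AC
    C ↦ BC
    D ↦ CC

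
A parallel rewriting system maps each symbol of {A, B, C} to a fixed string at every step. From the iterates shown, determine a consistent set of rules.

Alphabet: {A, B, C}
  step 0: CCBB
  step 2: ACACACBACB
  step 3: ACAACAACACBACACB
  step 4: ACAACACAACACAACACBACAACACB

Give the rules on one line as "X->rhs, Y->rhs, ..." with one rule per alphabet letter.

A->AC, B->CB, C->A

  step 3 ⇒ step 4: ACAACAACACBACACB ⇒ AC·A·AC·AC·A·AC·AC·A·AC·A·CB·AC·A·AC·A·CB
    A ↦ AC
    B ↦ CB
    C ↦ A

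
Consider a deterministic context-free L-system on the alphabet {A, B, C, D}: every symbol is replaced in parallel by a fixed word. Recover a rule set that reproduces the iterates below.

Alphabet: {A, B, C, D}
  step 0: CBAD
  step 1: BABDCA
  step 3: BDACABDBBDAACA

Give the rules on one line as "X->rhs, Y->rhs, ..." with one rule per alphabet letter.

  step 0 ⇒ step 1: CBAD ⇒ B·A·BD·CA
    A ↦ BD
    B ↦ A
    C ↦ B
    D ↦ CA

A->BD, B->A, C->B, D->CA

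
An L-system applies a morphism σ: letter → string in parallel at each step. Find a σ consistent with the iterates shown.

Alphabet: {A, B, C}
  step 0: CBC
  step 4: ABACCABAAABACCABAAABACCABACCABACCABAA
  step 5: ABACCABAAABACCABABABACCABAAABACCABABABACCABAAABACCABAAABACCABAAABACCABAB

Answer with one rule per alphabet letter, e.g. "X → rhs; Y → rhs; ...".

  step 4 ⇒ step 5: ABACCABAAABACCABAAABACCABACCABACCABAA ⇒ AB·ACC·AB·A·A·AB·ACC·AB·AB·AB·ACC·AB·A·A·AB·ACC·AB·AB·AB·ACC·AB·A·A·AB·ACC·AB·A·A·AB·ACC·AB·A·A·AB·ACC·AB·AB
    A ↦ AB
    B ↦ ACC
    C ↦ A

A->AB, B->ACC, C->A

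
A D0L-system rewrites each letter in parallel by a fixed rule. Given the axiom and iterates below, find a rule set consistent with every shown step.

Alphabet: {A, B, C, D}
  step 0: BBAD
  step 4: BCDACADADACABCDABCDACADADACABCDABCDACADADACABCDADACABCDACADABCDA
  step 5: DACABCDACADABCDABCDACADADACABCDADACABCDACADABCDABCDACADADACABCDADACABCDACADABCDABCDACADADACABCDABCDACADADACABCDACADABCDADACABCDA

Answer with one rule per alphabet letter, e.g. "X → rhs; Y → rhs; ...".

A->DA, B->DA, C->CA, D->BC

  step 4 ⇒ step 5: BCDACADADACABCDABCDACADADACABCDABCDACADADACABCDADACABCDACADABCDA ⇒ DA·CA·BC·DA·CA·DA·BC·DA·BC·DA·CA·DA·DA·CA·BC·DA·DA·CA·BC·DA·CA·DA·BC·DA·BC·DA·CA·DA·DA·CA·BC·DA·DA·CA·BC·DA·CA·DA·BC·DA·BC·DA·CA·DA·DA·CA·BC·DA·BC·DA·CA·DA·DA·CA·BC·DA·CA·DA·BC·DA·DA·CA·BC·DA
    A ↦ DA
    B ↦ DA
    C ↦ CA
    D ↦ BC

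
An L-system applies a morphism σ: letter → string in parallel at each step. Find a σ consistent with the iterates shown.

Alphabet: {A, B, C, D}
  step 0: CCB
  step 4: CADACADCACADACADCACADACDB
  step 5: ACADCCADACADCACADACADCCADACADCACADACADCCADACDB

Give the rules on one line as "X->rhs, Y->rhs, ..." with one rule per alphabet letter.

  step 4 ⇒ step 5: CADACADCACADACADCACADACDB ⇒ A·CAD·C·CAD·A·CAD·C·A·CAD·A·CAD·C·CAD·A·CAD·C·A·CAD·A·CAD·C·CAD·A·C·DB
    A ↦ CAD
    B ↦ DB
    C ↦ A
    D ↦ C

A->CAD, B->DB, C->A, D->C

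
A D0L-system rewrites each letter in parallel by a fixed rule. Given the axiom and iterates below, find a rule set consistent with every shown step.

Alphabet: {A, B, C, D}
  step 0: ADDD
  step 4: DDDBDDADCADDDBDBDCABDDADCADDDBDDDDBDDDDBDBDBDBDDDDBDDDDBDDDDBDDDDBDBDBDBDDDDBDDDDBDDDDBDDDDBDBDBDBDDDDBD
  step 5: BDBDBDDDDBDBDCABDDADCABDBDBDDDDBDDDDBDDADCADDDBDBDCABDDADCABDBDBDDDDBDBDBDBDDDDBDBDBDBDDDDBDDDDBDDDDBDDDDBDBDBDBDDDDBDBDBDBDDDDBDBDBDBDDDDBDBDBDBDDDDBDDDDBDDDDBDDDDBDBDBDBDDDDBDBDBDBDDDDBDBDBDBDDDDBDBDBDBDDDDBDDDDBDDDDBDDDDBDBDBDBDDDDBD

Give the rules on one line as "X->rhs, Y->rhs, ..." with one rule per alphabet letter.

  step 4 ⇒ step 5: DDDBDDADCADDDBDBDCABDDADCADDDBDDDDBDDDDBDBDBDBDDDDBDDDDBDDDDBDDDDBDBDBDBDDDDBDDDDBDDDDBDDDDBDBDBDBDDDDBD ⇒ BD·BD·BD·DDD·BD·BD·CA·BD·DAD·CA·BD·BD·BD·DDD·BD·DDD·BD·DAD·CA·DDD·BD·BD·CA·BD·DAD·CA·BD·BD·BD·DDD·BD·BD·BD·BD·DDD·BD·BD·BD·BD·DDD·BD·DDD·BD·DDD·BD·DDD·BD·BD·BD·BD·DDD·BD·BD·BD·BD·DDD·BD·BD·BD·BD·DDD·BD·BD·BD·BD·DDD·BD·DDD·BD·DDD·BD·DDD·BD·BD·BD·BD·DDD·BD·BD·BD·BD·DDD·BD·BD·BD·BD·DDD·BD·BD·BD·BD·DDD·BD·DDD·BD·DDD·BD·DDD·BD·BD·BD·BD·DDD·BD
    A ↦ CA
    B ↦ DDD
    C ↦ DAD
    D ↦ BD

A->CA, B->DDD, C->DAD, D->BD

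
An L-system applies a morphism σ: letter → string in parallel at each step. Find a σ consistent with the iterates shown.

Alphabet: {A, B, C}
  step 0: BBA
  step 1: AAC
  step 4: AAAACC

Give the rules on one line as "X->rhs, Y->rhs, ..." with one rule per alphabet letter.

A->C, B->A, C->BB

  step 0 ⇒ step 1: BBA ⇒ A·A·C
    A ↦ C
    B ↦ A
    C ↦ BB  (constrained at step 1)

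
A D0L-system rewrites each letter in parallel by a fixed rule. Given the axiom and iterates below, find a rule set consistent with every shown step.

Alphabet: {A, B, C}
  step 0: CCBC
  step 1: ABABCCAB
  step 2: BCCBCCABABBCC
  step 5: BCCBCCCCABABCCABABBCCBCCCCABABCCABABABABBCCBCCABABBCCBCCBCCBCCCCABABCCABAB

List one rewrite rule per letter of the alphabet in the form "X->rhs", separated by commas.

  step 1 ⇒ step 2: ABABCCAB ⇒ B·CC·B·CC·AB·AB·B·CC
    A ↦ B
    B ↦ CC
    C ↦ AB

A->B, B->CC, C->AB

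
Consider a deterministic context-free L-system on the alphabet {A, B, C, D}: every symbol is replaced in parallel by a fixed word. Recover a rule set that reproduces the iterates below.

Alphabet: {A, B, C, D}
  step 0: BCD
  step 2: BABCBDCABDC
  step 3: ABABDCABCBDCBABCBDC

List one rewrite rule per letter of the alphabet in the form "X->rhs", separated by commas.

A->B, B->A, C->BDC, D->BC

  step 2 ⇒ step 3: BABCBDCABDC ⇒ A·B·A·BDC·A·BC·BDC·B·A·BC·BDC
    A ↦ B
    B ↦ A
    C ↦ BDC
    D ↦ BC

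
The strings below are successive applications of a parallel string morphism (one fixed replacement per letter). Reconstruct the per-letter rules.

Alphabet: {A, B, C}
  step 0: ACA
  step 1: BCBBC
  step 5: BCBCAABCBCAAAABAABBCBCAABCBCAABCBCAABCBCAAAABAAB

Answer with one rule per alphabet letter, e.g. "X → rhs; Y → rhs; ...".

  step 0 ⇒ step 1: ACA ⇒ BC·B·BC
    A ↦ BC
    C ↦ B
    B ↦ AA  (constrained at step 1)

A->BC, B->AA, C->B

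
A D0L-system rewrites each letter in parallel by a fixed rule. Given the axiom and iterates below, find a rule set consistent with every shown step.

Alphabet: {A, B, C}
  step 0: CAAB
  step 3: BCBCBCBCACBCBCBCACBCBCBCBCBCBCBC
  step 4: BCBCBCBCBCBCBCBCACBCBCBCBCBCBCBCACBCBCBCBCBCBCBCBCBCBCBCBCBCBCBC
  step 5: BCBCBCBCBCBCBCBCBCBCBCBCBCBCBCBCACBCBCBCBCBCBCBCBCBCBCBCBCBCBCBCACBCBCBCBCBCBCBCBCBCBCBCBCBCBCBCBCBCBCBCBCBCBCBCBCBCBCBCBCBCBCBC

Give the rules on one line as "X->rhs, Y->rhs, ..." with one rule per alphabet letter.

A->AC, B->BC, C->BC

  step 4 ⇒ step 5: BCBCBCBCBCBCBCBCACBCBCBCBCBCBCBCACBCBCBCBCBCBCBCBCBCBCBCBCBCBCBC ⇒ BC·BC·BC·BC·BC·BC·BC·BC·BC·BC·BC·BC·BC·BC·BC·BC·AC·BC·BC·BC·BC·BC·BC·BC·BC·BC·BC·BC·BC·BC·BC·BC·AC·BC·BC·BC·BC·BC·BC·BC·BC·BC·BC·BC·BC·BC·BC·BC·BC·BC·BC·BC·BC·BC·BC·BC·BC·BC·BC·BC·BC·BC·BC·BC
    A ↦ AC
    B ↦ BC
    C ↦ BC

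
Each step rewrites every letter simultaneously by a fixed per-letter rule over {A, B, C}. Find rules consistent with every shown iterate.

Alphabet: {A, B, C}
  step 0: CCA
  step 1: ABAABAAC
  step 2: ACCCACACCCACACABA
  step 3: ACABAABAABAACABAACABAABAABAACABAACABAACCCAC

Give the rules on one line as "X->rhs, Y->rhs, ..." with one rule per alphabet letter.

  step 2 ⇒ step 3: ACCCACACCCACACABA ⇒ AC·ABA·ABA·ABA·AC·ABA·AC·ABA·ABA·ABA·AC·ABA·AC·ABA·AC·CC·AC
    A ↦ AC
    B ↦ CC
    C ↦ ABA

A->AC, B->CC, C->ABA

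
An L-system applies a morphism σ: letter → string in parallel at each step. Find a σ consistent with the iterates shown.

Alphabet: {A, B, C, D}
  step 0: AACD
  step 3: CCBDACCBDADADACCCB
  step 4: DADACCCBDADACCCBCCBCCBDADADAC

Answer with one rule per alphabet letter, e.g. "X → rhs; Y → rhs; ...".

  step 3 ⇒ step 4: CCBDACCBDADADACCCB ⇒ DA·DA·C·C·CB·DA·DA·C·C·CB·C·CB·C·CB·DA·DA·DA·C
    A ↦ CB
    B ↦ C
    C ↦ DA
    D ↦ C

A->CB, B->C, C->DA, D->C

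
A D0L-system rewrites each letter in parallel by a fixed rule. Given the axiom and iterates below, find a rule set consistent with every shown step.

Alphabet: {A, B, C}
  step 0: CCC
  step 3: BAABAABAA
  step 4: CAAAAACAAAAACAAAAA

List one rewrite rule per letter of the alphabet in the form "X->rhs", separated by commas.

A->AA, B->CA, C->B

  step 3 ⇒ step 4: BAABAABAA ⇒ CA·AA·AA·CA·AA·AA·CA·AA·AA
    A ↦ AA
    B ↦ CA
    C ↦ B  (constrained at step 0)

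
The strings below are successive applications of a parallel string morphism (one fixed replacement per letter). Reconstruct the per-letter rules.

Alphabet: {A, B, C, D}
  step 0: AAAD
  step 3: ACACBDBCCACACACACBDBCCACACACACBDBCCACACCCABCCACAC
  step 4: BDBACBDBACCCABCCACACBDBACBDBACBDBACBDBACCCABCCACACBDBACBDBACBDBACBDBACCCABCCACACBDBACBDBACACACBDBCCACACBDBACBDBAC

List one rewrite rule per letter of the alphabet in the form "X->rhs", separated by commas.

A->BDB, B->CC, C->AC, D->AB

  step 3 ⇒ step 4: ACACBDBCCACACACACBDBCCACACACACBDBCCACACCCABCCACAC ⇒ BDB·AC·BDB·AC·CC·AB·CC·AC·AC·BDB·AC·BDB·AC·BDB·AC·BDB·AC·CC·AB·CC·AC·AC·BDB·AC·BDB·AC·BDB·AC·BDB·AC·CC·AB·CC·AC·AC·BDB·AC·BDB·AC·AC·AC·BDB·CC·AC·AC·BDB·AC·BDB·AC
    A ↦ BDB
    B ↦ CC
    C ↦ AC
    D ↦ AB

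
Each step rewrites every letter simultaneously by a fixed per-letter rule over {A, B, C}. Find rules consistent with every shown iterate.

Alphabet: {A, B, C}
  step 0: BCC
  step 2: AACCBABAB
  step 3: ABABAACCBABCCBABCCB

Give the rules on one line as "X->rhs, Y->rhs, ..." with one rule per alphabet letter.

A->AB, B->CCB, C->A

  step 2 ⇒ step 3: AACCBABAB ⇒ AB·AB·A·A·CCB·AB·CCB·AB·CCB
    A ↦ AB
    B ↦ CCB
    C ↦ A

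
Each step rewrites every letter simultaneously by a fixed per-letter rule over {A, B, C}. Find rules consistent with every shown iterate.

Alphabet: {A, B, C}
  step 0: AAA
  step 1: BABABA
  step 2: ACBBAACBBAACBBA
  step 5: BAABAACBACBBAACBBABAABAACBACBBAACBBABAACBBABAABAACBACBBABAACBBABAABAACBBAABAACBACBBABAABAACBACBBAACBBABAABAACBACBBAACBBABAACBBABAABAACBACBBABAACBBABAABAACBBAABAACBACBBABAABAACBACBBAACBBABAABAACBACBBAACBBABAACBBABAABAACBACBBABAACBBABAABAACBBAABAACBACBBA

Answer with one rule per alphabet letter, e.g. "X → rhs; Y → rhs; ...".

A->BA, B->ACB, C->ABA

  step 1 ⇒ step 2: BABABA ⇒ ACB·BA·ACB·BA·ACB·BA
    A ↦ BA
    B ↦ ACB
    C ↦ ABA  (constrained at step 2)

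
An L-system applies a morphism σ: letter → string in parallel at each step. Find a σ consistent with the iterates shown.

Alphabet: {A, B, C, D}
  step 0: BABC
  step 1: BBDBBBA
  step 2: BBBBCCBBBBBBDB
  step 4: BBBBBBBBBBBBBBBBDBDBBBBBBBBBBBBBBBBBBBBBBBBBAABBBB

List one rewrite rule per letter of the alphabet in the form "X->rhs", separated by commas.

A->DB, B->BB, C->A, D->CC

  step 1 ⇒ step 2: BBDBBBA ⇒ BB·BB·CC·BB·BB·BB·DB
    A ↦ DB
    B ↦ BB
    D ↦ CC
  step 0 ⇒ step 1: BABC ⇒ BB·DB·BB·A
    C ↦ A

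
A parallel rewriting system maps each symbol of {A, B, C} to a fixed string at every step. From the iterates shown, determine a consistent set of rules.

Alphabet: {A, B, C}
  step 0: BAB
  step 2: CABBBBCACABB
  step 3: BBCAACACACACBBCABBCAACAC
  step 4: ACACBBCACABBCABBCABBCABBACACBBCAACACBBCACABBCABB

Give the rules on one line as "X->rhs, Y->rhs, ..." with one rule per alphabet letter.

  step 3 ⇒ step 4: BBCAACACACACBBCABBCAACAC ⇒ AC·AC·BB·CA·CA·BB·CA·BB·CA·BB·CA·BB·AC·AC·BB·CA·AC·AC·BB·CA·CA·BB·CA·BB
    A ↦ CA
    B ↦ AC
    C ↦ BB

A->CA, B->AC, C->BB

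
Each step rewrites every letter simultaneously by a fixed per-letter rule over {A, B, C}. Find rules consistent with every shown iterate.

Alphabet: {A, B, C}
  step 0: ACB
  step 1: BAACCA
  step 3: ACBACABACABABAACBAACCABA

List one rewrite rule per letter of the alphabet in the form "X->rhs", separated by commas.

A->BA, B->CA, C->AC

  step 0 ⇒ step 1: ACB ⇒ BA·AC·CA
    A ↦ BA
    B ↦ CA
    C ↦ AC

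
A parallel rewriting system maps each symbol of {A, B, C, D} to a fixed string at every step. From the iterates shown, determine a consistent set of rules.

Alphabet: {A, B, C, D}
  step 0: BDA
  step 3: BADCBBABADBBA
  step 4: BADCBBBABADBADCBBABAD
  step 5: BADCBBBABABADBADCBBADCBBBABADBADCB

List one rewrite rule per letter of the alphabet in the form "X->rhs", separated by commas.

A->D, B->BA, C->B, D->CB

  step 4 ⇒ step 5: BADCBBBABADBADCBBABAD ⇒ BA·D·CB·B·BA·BA·BA·D·BA·D·CB·BA·D·CB·B·BA·BA·D·BA·D·CB
    A ↦ D
    B ↦ BA
    C ↦ B
    D ↦ CB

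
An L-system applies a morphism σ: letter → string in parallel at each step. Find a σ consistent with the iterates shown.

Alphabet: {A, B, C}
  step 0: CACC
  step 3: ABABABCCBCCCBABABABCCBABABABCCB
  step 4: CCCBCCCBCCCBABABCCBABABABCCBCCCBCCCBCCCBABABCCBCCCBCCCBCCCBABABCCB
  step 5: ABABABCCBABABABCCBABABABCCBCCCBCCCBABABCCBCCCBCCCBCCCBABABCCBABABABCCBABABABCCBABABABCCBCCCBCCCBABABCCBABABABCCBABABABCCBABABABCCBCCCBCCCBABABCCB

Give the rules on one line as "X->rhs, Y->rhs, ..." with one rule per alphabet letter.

  step 4 ⇒ step 5: CCCBCCCBCCCBABABCCBABABABCCBCCCBCCCBCCCBABABCCBCCCBCCCBCCCBABABCCB ⇒ AB·AB·AB·CCB·AB·AB·AB·CCB·AB·AB·AB·CCB·C·CCB·C·CCB·AB·AB·CCB·C·CCB·C·CCB·C·CCB·AB·AB·CCB·AB·AB·AB·CCB·AB·AB·AB·CCB·AB·AB·AB·CCB·C·CCB·C·CCB·AB·AB·CCB·AB·AB·AB·CCB·AB·AB·AB·CCB·AB·AB·AB·CCB·C·CCB·C·CCB·AB·AB·CCB
    A ↦ C
    B ↦ CCB
    C ↦ AB

A->C, B->CCB, C->AB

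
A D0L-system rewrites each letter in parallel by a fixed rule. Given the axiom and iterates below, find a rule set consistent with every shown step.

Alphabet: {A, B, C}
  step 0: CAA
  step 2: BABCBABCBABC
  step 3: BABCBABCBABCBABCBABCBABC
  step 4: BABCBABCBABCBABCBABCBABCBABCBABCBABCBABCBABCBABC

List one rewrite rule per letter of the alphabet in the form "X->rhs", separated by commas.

  step 3 ⇒ step 4: BABCBABCBABCBABCBABCBABC ⇒ BA·BC·BA·BC·BA·BC·BA·BC·BA·BC·BA·BC·BA·BC·BA·BC·BA·BC·BA·BC·BA·BC·BA·BC
    A ↦ BC
    B ↦ BA
    C ↦ BC

A->BC, B->BA, C->BC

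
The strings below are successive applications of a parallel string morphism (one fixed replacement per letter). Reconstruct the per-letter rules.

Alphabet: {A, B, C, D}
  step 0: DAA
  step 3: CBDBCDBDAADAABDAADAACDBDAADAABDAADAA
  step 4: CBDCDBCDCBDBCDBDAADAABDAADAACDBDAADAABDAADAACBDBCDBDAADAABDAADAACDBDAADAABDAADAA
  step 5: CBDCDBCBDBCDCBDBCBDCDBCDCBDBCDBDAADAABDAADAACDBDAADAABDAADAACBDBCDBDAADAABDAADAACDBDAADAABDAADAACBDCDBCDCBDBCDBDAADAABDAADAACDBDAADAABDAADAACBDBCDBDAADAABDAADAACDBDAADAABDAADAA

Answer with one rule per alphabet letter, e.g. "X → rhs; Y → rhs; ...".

A->DAA, B->CD, C->CBD, D->B

  step 4 ⇒ step 5: CBDCDBCDCBDBCDBDAADAABDAADAACDBDAADAABDAADAACBDBCDBDAADAABDAADAACDBDAADAABDAADAA ⇒ CBD·CD·B·CBD·B·CD·CBD·B·CBD·CD·B·CD·CBD·B·CD·B·DAA·DAA·B·DAA·DAA·CD·B·DAA·DAA·B·DAA·DAA·CBD·B·CD·B·DAA·DAA·B·DAA·DAA·CD·B·DAA·DAA·B·DAA·DAA·CBD·CD·B·CD·CBD·B·CD·B·DAA·DAA·B·DAA·DAA·CD·B·DAA·DAA·B·DAA·DAA·CBD·B·CD·B·DAA·DAA·B·DAA·DAA·CD·B·DAA·DAA·B·DAA·DAA
    A ↦ DAA
    B ↦ CD
    C ↦ CBD
    D ↦ B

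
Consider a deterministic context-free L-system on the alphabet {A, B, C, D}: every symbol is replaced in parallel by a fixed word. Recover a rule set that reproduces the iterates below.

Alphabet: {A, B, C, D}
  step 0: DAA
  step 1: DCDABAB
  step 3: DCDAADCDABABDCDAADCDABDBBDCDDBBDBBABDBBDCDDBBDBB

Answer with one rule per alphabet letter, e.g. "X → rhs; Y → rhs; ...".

A->AB, B->DBB, C->AA, D->DCD

  step 0 ⇒ step 1: DAA ⇒ DCD·AB·AB
    A ↦ AB
    D ↦ DCD
    B ↦ DBB  (constrained at step 1)
    C ↦ AA  (constrained at step 1)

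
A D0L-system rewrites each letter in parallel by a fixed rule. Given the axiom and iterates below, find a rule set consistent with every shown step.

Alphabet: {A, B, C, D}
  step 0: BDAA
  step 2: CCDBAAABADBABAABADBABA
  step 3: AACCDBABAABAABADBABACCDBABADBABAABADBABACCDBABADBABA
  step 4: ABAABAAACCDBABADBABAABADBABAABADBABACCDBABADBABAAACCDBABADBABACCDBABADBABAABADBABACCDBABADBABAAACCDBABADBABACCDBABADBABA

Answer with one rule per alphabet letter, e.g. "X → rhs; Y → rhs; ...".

A->ABA, B->DB, C->A, D->CC

  step 3 ⇒ step 4: AACCDBABAABAABADBABACCDBABADBABAABADBABACCDBABADBABA ⇒ ABA·ABA·A·A·CC·DB·ABA·DB·ABA·ABA·DB·ABA·ABA·DB·ABA·CC·DB·ABA·DB·ABA·A·A·CC·DB·ABA·DB·ABA·CC·DB·ABA·DB·ABA·ABA·DB·ABA·CC·DB·ABA·DB·ABA·A·A·CC·DB·ABA·DB·ABA·CC·DB·ABA·DB·ABA
    A ↦ ABA
    B ↦ DB
    C ↦ A
    D ↦ CC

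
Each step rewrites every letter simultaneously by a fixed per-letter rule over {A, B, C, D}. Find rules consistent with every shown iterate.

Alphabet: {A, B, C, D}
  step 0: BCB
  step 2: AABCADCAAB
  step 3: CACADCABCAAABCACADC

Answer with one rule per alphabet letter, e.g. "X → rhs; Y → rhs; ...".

A->CA, B->DC, C->AB, D->A

  step 2 ⇒ step 3: AABCADCAAB ⇒ CA·CA·DC·AB·CA·A·AB·CA·CA·DC
    A ↦ CA
    B ↦ DC
    C ↦ AB
    D ↦ A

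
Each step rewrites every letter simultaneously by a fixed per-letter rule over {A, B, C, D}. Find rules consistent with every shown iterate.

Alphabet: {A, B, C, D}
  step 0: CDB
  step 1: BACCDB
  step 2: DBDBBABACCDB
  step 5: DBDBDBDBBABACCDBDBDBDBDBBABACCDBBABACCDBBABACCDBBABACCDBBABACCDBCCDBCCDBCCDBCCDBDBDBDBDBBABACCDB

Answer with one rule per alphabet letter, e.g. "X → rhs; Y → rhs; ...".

A->DB, B->DB, C->BA, D->CC

  step 1 ⇒ step 2: BACCDB ⇒ DB·DB·BA·BA·CC·DB
    A ↦ DB
    B ↦ DB
    C ↦ BA
    D ↦ CC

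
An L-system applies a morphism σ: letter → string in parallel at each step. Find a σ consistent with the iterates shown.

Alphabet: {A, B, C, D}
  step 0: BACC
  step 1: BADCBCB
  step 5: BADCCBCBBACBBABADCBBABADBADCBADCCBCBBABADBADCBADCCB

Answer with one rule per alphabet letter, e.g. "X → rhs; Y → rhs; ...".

A->D, B->BA, C->CB, D->C

  step 0 ⇒ step 1: BACC ⇒ BA·D·CB·CB
    A ↦ D
    B ↦ BA
    C ↦ CB
    D ↦ C  (constrained at step 1)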